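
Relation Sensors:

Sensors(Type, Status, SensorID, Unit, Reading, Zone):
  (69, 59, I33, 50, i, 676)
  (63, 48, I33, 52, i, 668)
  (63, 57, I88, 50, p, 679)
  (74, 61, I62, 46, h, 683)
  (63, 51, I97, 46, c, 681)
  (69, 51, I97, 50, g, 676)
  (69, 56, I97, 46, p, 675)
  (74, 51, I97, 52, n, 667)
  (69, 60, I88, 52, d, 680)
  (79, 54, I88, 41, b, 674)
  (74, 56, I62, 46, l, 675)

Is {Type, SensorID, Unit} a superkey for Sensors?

No

Two distinct rows share (Type=74, SensorID=I62, Unit=46), so {Type, SensorID, Unit} does not determine every attribute — not a superkey.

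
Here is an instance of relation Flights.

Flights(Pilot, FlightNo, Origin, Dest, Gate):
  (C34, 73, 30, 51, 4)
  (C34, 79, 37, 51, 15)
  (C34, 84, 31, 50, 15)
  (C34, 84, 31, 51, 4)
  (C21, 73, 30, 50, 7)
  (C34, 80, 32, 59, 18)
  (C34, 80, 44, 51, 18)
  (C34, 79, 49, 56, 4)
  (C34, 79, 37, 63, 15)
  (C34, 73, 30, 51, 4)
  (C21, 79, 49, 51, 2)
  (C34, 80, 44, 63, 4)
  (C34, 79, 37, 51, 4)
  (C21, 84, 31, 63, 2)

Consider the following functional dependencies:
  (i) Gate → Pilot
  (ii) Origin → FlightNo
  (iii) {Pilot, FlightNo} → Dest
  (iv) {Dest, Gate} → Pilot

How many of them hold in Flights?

3

(i) Gate → Pilot: every LHS value maps to a single RHS value — holds.
(ii) Origin → FlightNo: every LHS value maps to a single RHS value — holds.
(iii) {Pilot, FlightNo} → Dest: (Pilot=C34, FlightNo=79): 4 rows → Dest takes values {51, 56, 63} — violation; (Pilot=C34, FlightNo=84): 2 rows → Dest takes values {50, 51} — violation; (Pilot=C34, FlightNo=80): 3 rows → Dest takes values {59, 51, 63} — violation — fails.
(iv) {Dest, Gate} → Pilot: every LHS value maps to a single RHS value — holds.
3 of the 4 dependencies hold.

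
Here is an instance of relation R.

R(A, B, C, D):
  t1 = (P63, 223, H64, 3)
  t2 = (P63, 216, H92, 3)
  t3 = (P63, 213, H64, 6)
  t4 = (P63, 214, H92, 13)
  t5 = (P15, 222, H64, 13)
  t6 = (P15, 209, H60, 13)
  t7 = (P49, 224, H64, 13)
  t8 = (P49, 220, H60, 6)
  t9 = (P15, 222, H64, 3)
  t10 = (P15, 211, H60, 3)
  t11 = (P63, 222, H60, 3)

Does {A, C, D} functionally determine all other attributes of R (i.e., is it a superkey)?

All 11 rows have distinct {A, C, D} values, so {A, C, D} → (all attributes) holds and {A, C, D} is a superkey.

Yes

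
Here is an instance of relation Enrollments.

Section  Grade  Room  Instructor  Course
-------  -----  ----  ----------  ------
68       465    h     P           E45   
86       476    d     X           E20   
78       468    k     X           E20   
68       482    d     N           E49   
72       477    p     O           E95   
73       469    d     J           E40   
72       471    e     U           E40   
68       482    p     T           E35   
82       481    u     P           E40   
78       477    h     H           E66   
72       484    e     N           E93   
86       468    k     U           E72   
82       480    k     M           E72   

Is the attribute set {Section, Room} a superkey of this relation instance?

Two distinct rows share (Section=72, Room=e), so {Section, Room} does not determine every attribute — not a superkey.

No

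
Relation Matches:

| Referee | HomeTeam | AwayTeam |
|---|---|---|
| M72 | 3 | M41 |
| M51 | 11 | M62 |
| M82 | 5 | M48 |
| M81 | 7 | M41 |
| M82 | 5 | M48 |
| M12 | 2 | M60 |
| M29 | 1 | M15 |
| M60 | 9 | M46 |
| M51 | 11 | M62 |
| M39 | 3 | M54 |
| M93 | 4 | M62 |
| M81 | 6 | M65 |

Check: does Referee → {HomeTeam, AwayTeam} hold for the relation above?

No

Referee=M72: 1 row → {HomeTeam,AwayTeam} = (3, M41) ✓
Referee=M51: 2 rows → {HomeTeam,AwayTeam} = (11, M62), (11, M62) ✓
Referee=M82: 2 rows → {HomeTeam,AwayTeam} = (5, M48), (5, M48) ✓
Referee=M81: 2 rows → {HomeTeam,AwayTeam} takes values {(7, M41), (6, M65)} — violation
Referee=M12: 1 row → {HomeTeam,AwayTeam} = (2, M60) ✓
Referee=M29: 1 row → {HomeTeam,AwayTeam} = (1, M15) ✓
Referee=M60: 1 row → {HomeTeam,AwayTeam} = (9, M46) ✓
Referee=M39: 1 row → {HomeTeam,AwayTeam} = (3, M54) ✓
Referee=M93: 1 row → {HomeTeam,AwayTeam} = (4, M62) ✓
Two rows agree on Referee but differ on {HomeTeam, AwayTeam}, so Referee → {HomeTeam, AwayTeam} does not hold.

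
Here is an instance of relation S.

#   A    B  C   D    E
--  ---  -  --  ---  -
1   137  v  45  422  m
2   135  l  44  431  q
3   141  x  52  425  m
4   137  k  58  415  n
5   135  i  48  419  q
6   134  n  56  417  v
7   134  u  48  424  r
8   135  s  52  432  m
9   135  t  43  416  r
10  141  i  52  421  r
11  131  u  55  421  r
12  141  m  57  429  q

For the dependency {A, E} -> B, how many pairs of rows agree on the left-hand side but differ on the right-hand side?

(A=135, E=q): violating pairs (2,5) — 1 pair.

1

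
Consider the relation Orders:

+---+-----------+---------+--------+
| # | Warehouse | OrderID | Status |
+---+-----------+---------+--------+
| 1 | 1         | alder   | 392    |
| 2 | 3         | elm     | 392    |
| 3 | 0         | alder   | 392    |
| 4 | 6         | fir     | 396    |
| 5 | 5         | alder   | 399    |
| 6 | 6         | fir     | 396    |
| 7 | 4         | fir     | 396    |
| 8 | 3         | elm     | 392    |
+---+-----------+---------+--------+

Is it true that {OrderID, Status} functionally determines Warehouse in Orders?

(OrderID=alder, Status=392): rows 1, 3 → Warehouse takes values {1, 0} — violation
(OrderID=elm, Status=392): rows 2, 8 → Warehouse = 3, 3 ✓
(OrderID=fir, Status=396): rows 4, 6, 7 → Warehouse takes values {6, 4} — violation
(OrderID=alder, Status=399): row 5 → Warehouse = 5 ✓
Two rows agree on {OrderID, Status} but differ on Warehouse, so {OrderID, Status} → Warehouse does not hold.

No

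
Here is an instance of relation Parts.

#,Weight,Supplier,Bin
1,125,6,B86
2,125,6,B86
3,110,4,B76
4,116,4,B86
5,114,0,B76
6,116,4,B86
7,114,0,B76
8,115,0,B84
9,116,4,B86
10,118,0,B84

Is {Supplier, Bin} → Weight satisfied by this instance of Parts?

(Supplier=6, Bin=B86): rows 1, 2 → Weight = 125, 125 ✓
(Supplier=4, Bin=B76): row 3 → Weight = 110 ✓
(Supplier=4, Bin=B86): rows 4, 6, 9 → Weight = 116, 116, 116 ✓
(Supplier=0, Bin=B76): rows 5, 7 → Weight = 114, 114 ✓
(Supplier=0, Bin=B84): rows 8, 10 → Weight takes values {115, 118} — violation
Two rows agree on {Supplier, Bin} but differ on Weight, so {Supplier, Bin} → Weight does not hold.

No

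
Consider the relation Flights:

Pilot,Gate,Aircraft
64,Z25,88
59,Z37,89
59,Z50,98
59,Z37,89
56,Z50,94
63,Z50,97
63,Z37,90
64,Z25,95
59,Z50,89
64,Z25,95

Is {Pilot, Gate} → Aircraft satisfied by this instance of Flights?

(Pilot=64, Gate=Z25): 3 rows → Aircraft takes values {88, 95} — violation
(Pilot=59, Gate=Z37): 2 rows → Aircraft = 89, 89 ✓
(Pilot=59, Gate=Z50): 2 rows → Aircraft takes values {98, 89} — violation
(Pilot=56, Gate=Z50): 1 row → Aircraft = 94 ✓
(Pilot=63, Gate=Z50): 1 row → Aircraft = 97 ✓
(Pilot=63, Gate=Z37): 1 row → Aircraft = 90 ✓
Two rows agree on {Pilot, Gate} but differ on Aircraft, so {Pilot, Gate} → Aircraft does not hold.

No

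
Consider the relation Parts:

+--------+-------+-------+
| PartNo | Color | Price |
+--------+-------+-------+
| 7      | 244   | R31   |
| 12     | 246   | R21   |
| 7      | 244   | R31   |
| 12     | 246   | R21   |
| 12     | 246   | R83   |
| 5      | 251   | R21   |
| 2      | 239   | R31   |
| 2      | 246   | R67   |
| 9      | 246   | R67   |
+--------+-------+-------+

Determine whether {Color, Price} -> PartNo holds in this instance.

(Color=244, Price=R31): 2 rows → PartNo = 7, 7 ✓
(Color=246, Price=R21): 2 rows → PartNo = 12, 12 ✓
(Color=246, Price=R83): 1 row → PartNo = 12 ✓
(Color=251, Price=R21): 1 row → PartNo = 5 ✓
(Color=239, Price=R31): 1 row → PartNo = 2 ✓
(Color=246, Price=R67): 2 rows → PartNo takes values {2, 9} — violation
Two rows agree on {Color, Price} but differ on PartNo, so {Color, Price} -> PartNo does not hold.

No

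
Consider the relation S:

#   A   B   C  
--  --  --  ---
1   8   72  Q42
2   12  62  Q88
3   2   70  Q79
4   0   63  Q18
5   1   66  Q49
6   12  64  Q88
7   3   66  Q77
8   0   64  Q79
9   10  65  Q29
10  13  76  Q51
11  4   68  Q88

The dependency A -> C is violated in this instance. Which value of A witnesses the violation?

A=8: row 1 → C = Q42 ✓
A=12: rows 2, 6 → C = Q88, Q88 ✓
A=2: row 3 → C = Q79 ✓
A=0: rows 4, 8 → C takes values {Q18, Q79} — violation
A=1: row 5 → C = Q49 ✓
A=3: row 7 → C = Q77 ✓
A=10: row 9 → C = Q29 ✓
A=13: row 10 → C = Q51 ✓
A=4: row 11 → C = Q88 ✓
The only A value with inconsistent C is A=0.

0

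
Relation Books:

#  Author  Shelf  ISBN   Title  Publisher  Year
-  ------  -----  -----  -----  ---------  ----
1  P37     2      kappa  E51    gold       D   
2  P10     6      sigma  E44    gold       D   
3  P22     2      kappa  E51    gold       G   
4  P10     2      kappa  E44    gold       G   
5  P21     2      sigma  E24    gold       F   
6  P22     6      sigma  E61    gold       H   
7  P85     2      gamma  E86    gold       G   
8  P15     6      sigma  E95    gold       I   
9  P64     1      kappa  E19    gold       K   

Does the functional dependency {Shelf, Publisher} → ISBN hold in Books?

No

(Shelf=2, Publisher=gold): rows 1, 3, 4, 5, 7 → ISBN takes values {kappa, sigma, gamma} — violation
(Shelf=6, Publisher=gold): rows 2, 6, 8 → ISBN = sigma, sigma, sigma ✓
(Shelf=1, Publisher=gold): row 9 → ISBN = kappa ✓
Two rows agree on {Shelf, Publisher} but differ on ISBN, so {Shelf, Publisher} → ISBN does not hold.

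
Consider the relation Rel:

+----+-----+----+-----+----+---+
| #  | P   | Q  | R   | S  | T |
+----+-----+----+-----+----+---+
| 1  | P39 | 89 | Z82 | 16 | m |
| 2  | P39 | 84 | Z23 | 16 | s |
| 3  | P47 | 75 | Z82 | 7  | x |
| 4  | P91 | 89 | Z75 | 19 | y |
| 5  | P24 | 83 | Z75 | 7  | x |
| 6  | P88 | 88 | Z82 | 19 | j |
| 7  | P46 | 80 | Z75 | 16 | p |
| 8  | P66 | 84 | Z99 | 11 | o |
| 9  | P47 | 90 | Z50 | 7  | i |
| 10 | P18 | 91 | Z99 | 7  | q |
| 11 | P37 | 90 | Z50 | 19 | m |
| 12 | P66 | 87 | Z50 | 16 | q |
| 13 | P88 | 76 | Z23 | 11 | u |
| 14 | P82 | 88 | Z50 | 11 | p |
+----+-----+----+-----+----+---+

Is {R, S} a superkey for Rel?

Yes

All 14 rows have distinct {R, S} values, so {R, S} → (all attributes) holds and {R, S} is a superkey.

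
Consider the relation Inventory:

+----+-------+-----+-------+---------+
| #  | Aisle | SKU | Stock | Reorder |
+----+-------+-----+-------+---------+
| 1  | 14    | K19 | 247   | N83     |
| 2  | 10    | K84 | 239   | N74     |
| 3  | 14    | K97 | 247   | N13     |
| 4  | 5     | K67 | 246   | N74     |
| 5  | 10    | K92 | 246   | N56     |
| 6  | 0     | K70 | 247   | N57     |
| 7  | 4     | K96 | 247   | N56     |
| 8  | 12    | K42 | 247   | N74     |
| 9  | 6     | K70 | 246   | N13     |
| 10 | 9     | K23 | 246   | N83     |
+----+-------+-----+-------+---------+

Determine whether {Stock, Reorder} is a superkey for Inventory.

Yes

All 10 rows have distinct {Stock, Reorder} values, so {Stock, Reorder} → (all attributes) holds and {Stock, Reorder} is a superkey.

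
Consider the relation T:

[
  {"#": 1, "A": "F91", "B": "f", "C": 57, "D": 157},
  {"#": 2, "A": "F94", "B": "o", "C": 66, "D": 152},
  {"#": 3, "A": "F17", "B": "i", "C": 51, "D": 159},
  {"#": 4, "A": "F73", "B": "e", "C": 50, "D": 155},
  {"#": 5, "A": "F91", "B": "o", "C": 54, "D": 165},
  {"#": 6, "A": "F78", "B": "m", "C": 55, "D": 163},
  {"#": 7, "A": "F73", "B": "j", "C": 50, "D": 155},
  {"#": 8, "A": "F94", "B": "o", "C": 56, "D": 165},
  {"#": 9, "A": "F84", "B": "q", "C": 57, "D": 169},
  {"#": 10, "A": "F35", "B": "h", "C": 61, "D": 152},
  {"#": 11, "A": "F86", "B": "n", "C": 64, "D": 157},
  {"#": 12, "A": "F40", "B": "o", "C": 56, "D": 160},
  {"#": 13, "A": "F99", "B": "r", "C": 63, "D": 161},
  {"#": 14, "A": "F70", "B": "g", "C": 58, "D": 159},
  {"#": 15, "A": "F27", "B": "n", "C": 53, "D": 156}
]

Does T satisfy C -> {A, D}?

C=57: rows 1, 9 → {A,D} takes values {(F91, 157), (F84, 169)} — violation
C=66: row 2 → {A,D} = (F94, 152) ✓
C=51: row 3 → {A,D} = (F17, 159) ✓
C=50: rows 4, 7 → {A,D} = (F73, 155), (F73, 155) ✓
C=54: row 5 → {A,D} = (F91, 165) ✓
C=55: row 6 → {A,D} = (F78, 163) ✓
C=56: rows 8, 12 → {A,D} takes values {(F94, 165), (F40, 160)} — violation
C=61: row 10 → {A,D} = (F35, 152) ✓
C=64: row 11 → {A,D} = (F86, 157) ✓
C=63: row 13 → {A,D} = (F99, 161) ✓
C=58: row 14 → {A,D} = (F70, 159) ✓
C=53: row 15 → {A,D} = (F27, 156) ✓
Two rows agree on C but differ on {A, D}, so C -> {A, D} does not hold.

No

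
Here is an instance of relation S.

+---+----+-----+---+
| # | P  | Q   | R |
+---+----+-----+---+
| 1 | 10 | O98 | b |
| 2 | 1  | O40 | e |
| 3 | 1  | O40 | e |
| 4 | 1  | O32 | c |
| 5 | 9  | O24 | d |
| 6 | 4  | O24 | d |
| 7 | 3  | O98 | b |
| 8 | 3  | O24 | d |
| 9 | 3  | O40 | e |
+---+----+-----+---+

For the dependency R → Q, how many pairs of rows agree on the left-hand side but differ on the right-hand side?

R=b: all 2 rows agree on Q — 0 pairs.
R=e: all 3 rows agree on Q — 0 pairs.
R=d: all 3 rows agree on Q — 0 pairs.

0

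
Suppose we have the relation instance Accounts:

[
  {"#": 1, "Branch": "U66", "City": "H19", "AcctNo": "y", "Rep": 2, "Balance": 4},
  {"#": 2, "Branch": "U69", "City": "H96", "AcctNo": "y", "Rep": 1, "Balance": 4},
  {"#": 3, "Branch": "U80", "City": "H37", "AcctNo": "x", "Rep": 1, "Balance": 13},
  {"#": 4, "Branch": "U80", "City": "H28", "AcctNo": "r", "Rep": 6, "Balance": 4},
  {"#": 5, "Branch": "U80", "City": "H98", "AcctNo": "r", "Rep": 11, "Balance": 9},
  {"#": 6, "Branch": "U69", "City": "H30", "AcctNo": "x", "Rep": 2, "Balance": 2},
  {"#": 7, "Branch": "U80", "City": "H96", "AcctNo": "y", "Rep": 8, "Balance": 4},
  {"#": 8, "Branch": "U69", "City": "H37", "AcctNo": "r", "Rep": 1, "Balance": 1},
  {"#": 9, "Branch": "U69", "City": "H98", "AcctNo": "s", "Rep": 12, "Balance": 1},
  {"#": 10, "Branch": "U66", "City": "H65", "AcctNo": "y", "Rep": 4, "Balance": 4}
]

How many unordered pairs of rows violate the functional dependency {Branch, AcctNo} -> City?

(Branch=U66, AcctNo=y): violating pairs (1,10) — 1 pair.
(Branch=U80, AcctNo=r): violating pairs (4,5) — 1 pair.

2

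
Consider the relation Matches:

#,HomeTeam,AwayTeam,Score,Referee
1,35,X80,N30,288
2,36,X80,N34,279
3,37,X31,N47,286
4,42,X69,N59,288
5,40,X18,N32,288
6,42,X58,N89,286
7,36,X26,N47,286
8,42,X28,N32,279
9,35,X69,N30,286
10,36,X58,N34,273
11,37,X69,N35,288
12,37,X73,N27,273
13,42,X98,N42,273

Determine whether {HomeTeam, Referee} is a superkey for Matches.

Yes

All 13 rows have distinct {HomeTeam, Referee} values, so {HomeTeam, Referee} → (all attributes) holds and {HomeTeam, Referee} is a superkey.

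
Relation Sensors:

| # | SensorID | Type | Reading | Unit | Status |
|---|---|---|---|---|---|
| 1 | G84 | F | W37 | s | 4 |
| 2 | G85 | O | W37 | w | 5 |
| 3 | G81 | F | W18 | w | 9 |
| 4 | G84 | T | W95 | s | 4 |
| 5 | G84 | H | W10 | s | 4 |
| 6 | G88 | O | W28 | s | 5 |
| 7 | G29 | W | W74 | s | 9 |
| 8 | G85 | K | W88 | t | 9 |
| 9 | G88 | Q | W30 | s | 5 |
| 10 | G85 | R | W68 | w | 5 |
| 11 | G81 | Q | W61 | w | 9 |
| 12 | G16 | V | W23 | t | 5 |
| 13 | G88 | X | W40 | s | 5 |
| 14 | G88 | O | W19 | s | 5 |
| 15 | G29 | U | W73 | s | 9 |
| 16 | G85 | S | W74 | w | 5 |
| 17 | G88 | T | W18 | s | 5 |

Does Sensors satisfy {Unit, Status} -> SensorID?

(Unit=s, Status=4): rows 1, 4, 5 → SensorID = G84, G84, G84 ✓
(Unit=w, Status=5): rows 2, 10, 16 → SensorID = G85, G85, G85 ✓
(Unit=w, Status=9): rows 3, 11 → SensorID = G81, G81 ✓
(Unit=s, Status=5): rows 6, 9, 13, 14, 17 → SensorID = G88, G88, G88, G88, G88 ✓
(Unit=s, Status=9): rows 7, 15 → SensorID = G29, G29 ✓
(Unit=t, Status=9): row 8 → SensorID = G85 ✓
(Unit=t, Status=5): row 12 → SensorID = G16 ✓
Every {Unit, Status} value is associated with a single SensorID value, so {Unit, Status} -> SensorID holds.

Yes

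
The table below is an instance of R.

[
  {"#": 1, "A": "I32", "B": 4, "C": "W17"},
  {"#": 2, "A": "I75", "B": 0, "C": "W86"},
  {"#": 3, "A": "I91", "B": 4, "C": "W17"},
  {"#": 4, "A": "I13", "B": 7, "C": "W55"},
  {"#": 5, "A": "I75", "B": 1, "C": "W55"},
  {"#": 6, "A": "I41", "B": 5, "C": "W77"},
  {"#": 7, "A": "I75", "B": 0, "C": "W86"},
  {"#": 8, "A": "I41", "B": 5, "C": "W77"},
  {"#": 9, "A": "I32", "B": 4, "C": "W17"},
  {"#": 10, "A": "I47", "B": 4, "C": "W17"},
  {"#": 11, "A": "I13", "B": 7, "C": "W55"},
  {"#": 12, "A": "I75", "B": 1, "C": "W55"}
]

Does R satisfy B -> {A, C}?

B=4: rows 1, 3, 9, 10 → {A,C} takes values {(I32, W17), (I91, W17), (I47, W17)} — violation
B=0: rows 2, 7 → {A,C} = (I75, W86), (I75, W86) ✓
B=7: rows 4, 11 → {A,C} = (I13, W55), (I13, W55) ✓
B=1: rows 5, 12 → {A,C} = (I75, W55), (I75, W55) ✓
B=5: rows 6, 8 → {A,C} = (I41, W77), (I41, W77) ✓
Two rows agree on B but differ on {A, C}, so B -> {A, C} does not hold.

No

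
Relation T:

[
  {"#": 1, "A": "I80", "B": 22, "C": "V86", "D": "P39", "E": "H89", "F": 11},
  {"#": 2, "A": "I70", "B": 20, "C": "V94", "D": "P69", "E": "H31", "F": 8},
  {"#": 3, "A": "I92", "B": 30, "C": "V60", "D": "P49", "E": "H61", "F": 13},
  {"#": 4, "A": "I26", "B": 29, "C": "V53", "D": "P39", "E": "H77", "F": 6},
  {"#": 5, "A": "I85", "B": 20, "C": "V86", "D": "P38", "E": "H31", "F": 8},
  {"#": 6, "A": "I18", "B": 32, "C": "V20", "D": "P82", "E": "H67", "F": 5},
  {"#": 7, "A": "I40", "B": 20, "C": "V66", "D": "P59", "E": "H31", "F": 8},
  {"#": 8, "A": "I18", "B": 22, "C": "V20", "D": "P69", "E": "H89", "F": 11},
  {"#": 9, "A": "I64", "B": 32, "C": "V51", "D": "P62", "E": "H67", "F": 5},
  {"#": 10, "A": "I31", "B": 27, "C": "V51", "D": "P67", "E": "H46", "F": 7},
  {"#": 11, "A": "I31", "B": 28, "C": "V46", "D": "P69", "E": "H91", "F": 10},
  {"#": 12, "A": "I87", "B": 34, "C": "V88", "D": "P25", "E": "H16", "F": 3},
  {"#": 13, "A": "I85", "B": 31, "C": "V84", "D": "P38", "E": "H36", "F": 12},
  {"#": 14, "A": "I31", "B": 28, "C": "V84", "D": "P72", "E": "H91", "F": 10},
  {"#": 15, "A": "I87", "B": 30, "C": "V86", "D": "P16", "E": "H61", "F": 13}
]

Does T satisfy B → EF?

B=22: rows 1, 8 → {E,F} = (H89, 11), (H89, 11) ✓
B=20: rows 2, 5, 7 → {E,F} = (H31, 8), (H31, 8), (H31, 8) ✓
B=30: rows 3, 15 → {E,F} = (H61, 13), (H61, 13) ✓
B=29: row 4 → {E,F} = (H77, 6) ✓
B=32: rows 6, 9 → {E,F} = (H67, 5), (H67, 5) ✓
B=27: row 10 → {E,F} = (H46, 7) ✓
B=28: rows 11, 14 → {E,F} = (H91, 10), (H91, 10) ✓
B=34: row 12 → {E,F} = (H16, 3) ✓
B=31: row 13 → {E,F} = (H36, 12) ✓
Every B value is associated with a single EF value, so B → EF holds.

Yes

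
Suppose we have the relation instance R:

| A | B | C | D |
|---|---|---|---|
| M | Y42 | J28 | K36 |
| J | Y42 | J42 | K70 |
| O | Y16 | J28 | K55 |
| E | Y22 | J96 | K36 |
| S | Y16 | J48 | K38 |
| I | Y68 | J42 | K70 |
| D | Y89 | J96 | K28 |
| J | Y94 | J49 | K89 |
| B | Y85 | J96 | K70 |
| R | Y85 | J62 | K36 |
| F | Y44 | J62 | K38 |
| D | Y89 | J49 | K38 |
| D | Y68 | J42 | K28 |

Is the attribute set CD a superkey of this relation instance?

No

Two distinct rows share (C=J42, D=K70), so CD does not determine every attribute — not a superkey.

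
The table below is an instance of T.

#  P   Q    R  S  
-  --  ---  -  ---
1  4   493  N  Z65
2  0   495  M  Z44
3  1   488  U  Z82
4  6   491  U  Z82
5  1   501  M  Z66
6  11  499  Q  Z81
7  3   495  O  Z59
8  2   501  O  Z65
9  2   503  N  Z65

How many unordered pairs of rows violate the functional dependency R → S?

R=N: all 2 rows agree on S — 0 pairs.
R=M: violating pairs (2,5) — 1 pair.
R=U: all 2 rows agree on S — 0 pairs.
R=O: violating pairs (7,8) — 1 pair.

2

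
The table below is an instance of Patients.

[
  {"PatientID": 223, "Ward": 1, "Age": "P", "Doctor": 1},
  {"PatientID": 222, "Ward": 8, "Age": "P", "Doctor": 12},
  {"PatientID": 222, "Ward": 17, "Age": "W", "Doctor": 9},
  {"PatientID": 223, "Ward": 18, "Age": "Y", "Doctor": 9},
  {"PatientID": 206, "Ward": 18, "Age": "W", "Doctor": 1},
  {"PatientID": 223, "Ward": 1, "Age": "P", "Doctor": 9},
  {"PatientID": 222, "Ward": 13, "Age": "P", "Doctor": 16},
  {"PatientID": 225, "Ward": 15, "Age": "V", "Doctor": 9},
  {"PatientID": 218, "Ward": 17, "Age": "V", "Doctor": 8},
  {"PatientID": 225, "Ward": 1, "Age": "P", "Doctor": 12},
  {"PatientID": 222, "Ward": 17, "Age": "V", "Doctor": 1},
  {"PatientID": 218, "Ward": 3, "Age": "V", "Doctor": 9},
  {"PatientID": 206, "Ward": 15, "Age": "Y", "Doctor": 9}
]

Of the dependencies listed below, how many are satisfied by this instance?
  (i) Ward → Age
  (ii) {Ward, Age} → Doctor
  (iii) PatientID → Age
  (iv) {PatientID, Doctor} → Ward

0

(i) Ward → Age: Ward=17: 3 rows → Age takes values {W, V} — violation; Ward=18: 2 rows → Age takes values {Y, W} — violation; Ward=15: 2 rows → Age takes values {V, Y} — violation — fails.
(ii) {Ward, Age} → Doctor: (Ward=1, Age=P): 3 rows → Doctor takes values {1, 9, 12} — violation; (Ward=17, Age=V): 2 rows → Doctor takes values {8, 1} — violation — fails.
(iii) PatientID → Age: PatientID=223: 3 rows → Age takes values {P, Y} — violation; PatientID=222: 4 rows → Age takes values {P, W, V} — violation; PatientID=206: 2 rows → Age takes values {W, Y} — violation; PatientID=225: 2 rows → Age takes values {V, P} — violation — fails.
(iv) {PatientID, Doctor} → Ward: (PatientID=223, Doctor=9): 2 rows → Ward takes values {18, 1} — violation — fails.
None of the 4 dependencies hold.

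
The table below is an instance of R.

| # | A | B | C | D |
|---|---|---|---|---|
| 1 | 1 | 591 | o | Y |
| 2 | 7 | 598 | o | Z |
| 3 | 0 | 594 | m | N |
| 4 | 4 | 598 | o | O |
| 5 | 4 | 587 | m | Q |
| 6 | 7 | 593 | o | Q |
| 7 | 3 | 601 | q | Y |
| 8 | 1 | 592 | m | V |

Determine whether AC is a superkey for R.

Rows 2 and 6 have the same AC value (A=7, C=o) but are distinct tuples, so AC does not determine every attribute — not a superkey.

No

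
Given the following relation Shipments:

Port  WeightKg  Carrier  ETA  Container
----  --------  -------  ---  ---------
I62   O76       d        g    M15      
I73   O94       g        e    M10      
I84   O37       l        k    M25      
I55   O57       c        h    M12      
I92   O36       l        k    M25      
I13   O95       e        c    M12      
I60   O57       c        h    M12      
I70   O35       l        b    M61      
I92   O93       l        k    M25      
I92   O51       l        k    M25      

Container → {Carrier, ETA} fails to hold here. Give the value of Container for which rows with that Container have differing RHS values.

M12

Container=M15: 1 row → {Carrier,ETA} = (d, g) ✓
Container=M10: 1 row → {Carrier,ETA} = (g, e) ✓
Container=M25: 4 rows → {Carrier,ETA} = (l, k), (l, k), (l, k), (l, k) ✓
Container=M12: 3 rows → {Carrier,ETA} takes values {(c, h), (e, c)} — violation
Container=M61: 1 row → {Carrier,ETA} = (l, b) ✓
The only Container value with inconsistent RHS is Container=M12.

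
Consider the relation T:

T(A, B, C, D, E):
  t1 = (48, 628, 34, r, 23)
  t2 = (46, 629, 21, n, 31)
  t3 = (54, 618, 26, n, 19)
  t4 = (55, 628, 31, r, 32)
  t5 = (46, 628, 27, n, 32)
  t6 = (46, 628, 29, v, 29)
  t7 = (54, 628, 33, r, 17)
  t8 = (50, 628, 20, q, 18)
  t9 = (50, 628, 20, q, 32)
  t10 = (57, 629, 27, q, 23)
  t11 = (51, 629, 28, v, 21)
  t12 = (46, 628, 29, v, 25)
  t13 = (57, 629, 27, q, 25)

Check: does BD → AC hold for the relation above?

(B=628, D=r): rows 1, 4, 7 → {A,C} takes values {(48, 34), (55, 31), (54, 33)} — violation
(B=629, D=n): row 2 → {A,C} = (46, 21) ✓
(B=618, D=n): row 3 → {A,C} = (54, 26) ✓
(B=628, D=n): row 5 → {A,C} = (46, 27) ✓
(B=628, D=v): rows 6, 12 → {A,C} = (46, 29), (46, 29) ✓
(B=628, D=q): rows 8, 9 → {A,C} = (50, 20), (50, 20) ✓
(B=629, D=q): rows 10, 13 → {A,C} = (57, 27), (57, 27) ✓
(B=629, D=v): row 11 → {A,C} = (51, 28) ✓
Two rows agree on BD but differ on AC, so BD → AC does not hold.

No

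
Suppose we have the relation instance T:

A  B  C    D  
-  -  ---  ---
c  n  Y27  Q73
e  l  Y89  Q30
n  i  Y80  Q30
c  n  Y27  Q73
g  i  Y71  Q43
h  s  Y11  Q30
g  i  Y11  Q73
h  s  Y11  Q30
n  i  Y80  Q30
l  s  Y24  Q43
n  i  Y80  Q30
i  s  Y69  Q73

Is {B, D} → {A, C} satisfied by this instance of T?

(B=n, D=Q73): 2 rows → {A,C} = (c, Y27), (c, Y27) ✓
(B=l, D=Q30): 1 row → {A,C} = (e, Y89) ✓
(B=i, D=Q30): 3 rows → {A,C} = (n, Y80), (n, Y80), (n, Y80) ✓
(B=i, D=Q43): 1 row → {A,C} = (g, Y71) ✓
(B=s, D=Q30): 2 rows → {A,C} = (h, Y11), (h, Y11) ✓
(B=i, D=Q73): 1 row → {A,C} = (g, Y11) ✓
(B=s, D=Q43): 1 row → {A,C} = (l, Y24) ✓
(B=s, D=Q73): 1 row → {A,C} = (i, Y69) ✓
Every {B, D} value is associated with a single {A, C} value, so {B, D} → {A, C} holds.

Yes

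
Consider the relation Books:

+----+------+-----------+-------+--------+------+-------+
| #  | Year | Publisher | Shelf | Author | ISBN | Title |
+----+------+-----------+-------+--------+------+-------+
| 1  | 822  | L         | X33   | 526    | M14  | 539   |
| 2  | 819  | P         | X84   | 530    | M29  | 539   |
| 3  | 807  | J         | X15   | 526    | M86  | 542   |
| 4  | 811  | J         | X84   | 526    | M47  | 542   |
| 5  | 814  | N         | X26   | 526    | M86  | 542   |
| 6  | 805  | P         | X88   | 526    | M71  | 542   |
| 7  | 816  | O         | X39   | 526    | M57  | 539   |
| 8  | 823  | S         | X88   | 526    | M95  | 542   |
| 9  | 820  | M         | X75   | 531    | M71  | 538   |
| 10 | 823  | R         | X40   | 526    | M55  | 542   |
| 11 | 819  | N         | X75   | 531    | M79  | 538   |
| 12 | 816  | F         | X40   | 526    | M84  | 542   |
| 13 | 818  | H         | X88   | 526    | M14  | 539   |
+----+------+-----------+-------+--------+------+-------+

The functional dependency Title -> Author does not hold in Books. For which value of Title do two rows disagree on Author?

539

Title=539: rows 1, 2, 7, 13 → Author takes values {526, 530} — violation
Title=542: rows 3, 4, 5, 6, 8, 10, 12 → Author = 526, 526, 526, 526, 526, 526, 526 ✓
Title=538: rows 9, 11 → Author = 531, 531 ✓
The only Title value with inconsistent Author is Title=539.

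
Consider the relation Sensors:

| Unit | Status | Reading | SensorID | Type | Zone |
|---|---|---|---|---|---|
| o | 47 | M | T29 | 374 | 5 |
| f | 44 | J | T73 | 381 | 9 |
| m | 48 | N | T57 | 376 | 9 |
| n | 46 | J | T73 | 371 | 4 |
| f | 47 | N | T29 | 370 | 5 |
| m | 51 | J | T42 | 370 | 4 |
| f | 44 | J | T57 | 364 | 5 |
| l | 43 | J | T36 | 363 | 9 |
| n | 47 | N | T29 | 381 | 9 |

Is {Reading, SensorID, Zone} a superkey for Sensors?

All 9 rows have distinct {Reading, SensorID, Zone} values, so {Reading, SensorID, Zone} → (all attributes) holds and {Reading, SensorID, Zone} is a superkey.

Yes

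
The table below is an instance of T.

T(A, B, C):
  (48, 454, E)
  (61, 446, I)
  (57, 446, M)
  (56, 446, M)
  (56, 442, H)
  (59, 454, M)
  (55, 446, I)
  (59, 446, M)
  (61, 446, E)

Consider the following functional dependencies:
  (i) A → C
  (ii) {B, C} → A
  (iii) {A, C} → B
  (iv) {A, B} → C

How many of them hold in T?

(i) A → C: A=61: 2 rows → C takes values {I, E} — violation; A=56: 2 rows → C takes values {M, H} — violation — fails.
(ii) {B, C} → A: (B=446, C=I): 2 rows → A takes values {61, 55} — violation; (B=446, C=M): 3 rows → A takes values {57, 56, 59} — violation — fails.
(iii) {A, C} → B: (A=59, C=M): 2 rows → B takes values {454, 446} — violation — fails.
(iv) {A, B} → C: (A=61, B=446): 2 rows → C takes values {I, E} — violation — fails.
None of the 4 dependencies hold.

0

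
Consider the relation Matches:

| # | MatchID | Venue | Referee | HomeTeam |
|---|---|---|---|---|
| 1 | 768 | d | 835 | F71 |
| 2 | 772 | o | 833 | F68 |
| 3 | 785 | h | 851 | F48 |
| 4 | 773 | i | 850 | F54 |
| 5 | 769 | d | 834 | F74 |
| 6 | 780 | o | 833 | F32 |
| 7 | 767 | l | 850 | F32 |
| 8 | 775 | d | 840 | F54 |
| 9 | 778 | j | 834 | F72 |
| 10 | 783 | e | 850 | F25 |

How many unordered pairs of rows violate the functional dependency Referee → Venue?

Referee=833: all 2 rows agree on Venue — 0 pairs.
Referee=850: violating pairs (4,7), (4,10), (7,10) — 3 pairs.
Referee=834: violating pairs (5,9) — 1 pair.

4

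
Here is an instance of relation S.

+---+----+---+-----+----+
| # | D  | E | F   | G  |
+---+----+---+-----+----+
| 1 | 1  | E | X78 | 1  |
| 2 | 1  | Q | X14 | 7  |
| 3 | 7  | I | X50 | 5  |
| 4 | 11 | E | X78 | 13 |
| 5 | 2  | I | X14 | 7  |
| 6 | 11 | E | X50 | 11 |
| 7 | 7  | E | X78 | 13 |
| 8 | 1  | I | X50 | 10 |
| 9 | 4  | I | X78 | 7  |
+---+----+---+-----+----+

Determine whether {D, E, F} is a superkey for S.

Yes

All 9 rows have distinct {D, E, F} values, so {D, E, F} → (all attributes) holds and {D, E, F} is a superkey.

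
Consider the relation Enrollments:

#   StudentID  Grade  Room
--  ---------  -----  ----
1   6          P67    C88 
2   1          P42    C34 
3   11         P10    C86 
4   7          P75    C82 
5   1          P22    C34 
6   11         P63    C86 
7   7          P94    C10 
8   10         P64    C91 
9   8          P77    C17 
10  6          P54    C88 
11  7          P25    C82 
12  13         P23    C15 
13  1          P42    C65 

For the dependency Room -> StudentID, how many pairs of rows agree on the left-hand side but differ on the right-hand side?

0

Room=C88: all 2 rows agree on StudentID — 0 pairs.
Room=C34: all 2 rows agree on StudentID — 0 pairs.
Room=C86: all 2 rows agree on StudentID — 0 pairs.
Room=C82: all 2 rows agree on StudentID — 0 pairs.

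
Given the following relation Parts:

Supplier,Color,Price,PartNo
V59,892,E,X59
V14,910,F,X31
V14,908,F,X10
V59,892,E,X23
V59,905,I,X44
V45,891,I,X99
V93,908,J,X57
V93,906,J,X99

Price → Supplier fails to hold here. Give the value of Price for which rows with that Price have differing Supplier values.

Price=E: 2 rows → Supplier = V59, V59 ✓
Price=F: 2 rows → Supplier = V14, V14 ✓
Price=I: 2 rows → Supplier takes values {V59, V45} — violation
Price=J: 2 rows → Supplier = V93, V93 ✓
The only Price value with inconsistent Supplier is Price=I.

I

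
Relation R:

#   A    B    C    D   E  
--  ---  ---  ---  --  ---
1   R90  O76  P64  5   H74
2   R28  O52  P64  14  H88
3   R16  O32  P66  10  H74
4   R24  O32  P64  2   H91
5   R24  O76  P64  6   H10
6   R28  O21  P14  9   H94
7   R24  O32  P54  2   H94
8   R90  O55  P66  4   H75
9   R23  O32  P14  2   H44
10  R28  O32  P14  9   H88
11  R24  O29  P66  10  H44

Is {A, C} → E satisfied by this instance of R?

No

(A=R90, C=P64): row 1 → E = H74 ✓
(A=R28, C=P64): row 2 → E = H88 ✓
(A=R16, C=P66): row 3 → E = H74 ✓
(A=R24, C=P64): rows 4, 5 → E takes values {H91, H10} — violation
(A=R28, C=P14): rows 6, 10 → E takes values {H94, H88} — violation
(A=R24, C=P54): row 7 → E = H94 ✓
(A=R90, C=P66): row 8 → E = H75 ✓
(A=R23, C=P14): row 9 → E = H44 ✓
(A=R24, C=P66): row 11 → E = H44 ✓
Two rows agree on {A, C} but differ on E, so {A, C} → E does not hold.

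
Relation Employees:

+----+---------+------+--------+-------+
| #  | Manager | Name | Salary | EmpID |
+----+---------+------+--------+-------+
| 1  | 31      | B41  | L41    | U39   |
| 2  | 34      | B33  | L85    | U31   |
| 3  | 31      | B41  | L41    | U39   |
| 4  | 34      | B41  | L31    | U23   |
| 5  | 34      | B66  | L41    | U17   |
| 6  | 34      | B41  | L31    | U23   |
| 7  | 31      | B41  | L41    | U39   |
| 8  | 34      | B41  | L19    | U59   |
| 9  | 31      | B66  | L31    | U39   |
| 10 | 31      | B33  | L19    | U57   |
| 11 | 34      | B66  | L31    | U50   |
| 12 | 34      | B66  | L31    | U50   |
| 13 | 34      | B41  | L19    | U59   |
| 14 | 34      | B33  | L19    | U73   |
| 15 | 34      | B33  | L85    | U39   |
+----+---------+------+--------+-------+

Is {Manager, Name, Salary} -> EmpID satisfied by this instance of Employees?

No

(Manager=31, Name=B41, Salary=L41): rows 1, 3, 7 → EmpID = U39, U39, U39 ✓
(Manager=34, Name=B33, Salary=L85): rows 2, 15 → EmpID takes values {U31, U39} — violation
(Manager=34, Name=B41, Salary=L31): rows 4, 6 → EmpID = U23, U23 ✓
(Manager=34, Name=B66, Salary=L41): row 5 → EmpID = U17 ✓
(Manager=34, Name=B41, Salary=L19): rows 8, 13 → EmpID = U59, U59 ✓
(Manager=31, Name=B66, Salary=L31): row 9 → EmpID = U39 ✓
(Manager=31, Name=B33, Salary=L19): row 10 → EmpID = U57 ✓
(Manager=34, Name=B66, Salary=L31): rows 11, 12 → EmpID = U50, U50 ✓
(Manager=34, Name=B33, Salary=L19): row 14 → EmpID = U73 ✓
Two rows agree on {Manager, Name, Salary} but differ on EmpID, so {Manager, Name, Salary} -> EmpID does not hold.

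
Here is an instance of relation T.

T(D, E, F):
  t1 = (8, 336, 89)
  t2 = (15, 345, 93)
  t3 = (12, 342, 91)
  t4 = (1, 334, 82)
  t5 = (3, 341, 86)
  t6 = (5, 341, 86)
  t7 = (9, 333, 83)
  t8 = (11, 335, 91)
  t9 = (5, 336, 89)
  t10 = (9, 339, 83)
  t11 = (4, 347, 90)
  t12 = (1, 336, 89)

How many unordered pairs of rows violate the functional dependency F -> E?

2

F=89: all 3 rows agree on E — 0 pairs.
F=91: violating pairs (3,8) — 1 pair.
F=86: all 2 rows agree on E — 0 pairs.
F=83: violating pairs (7,10) — 1 pair.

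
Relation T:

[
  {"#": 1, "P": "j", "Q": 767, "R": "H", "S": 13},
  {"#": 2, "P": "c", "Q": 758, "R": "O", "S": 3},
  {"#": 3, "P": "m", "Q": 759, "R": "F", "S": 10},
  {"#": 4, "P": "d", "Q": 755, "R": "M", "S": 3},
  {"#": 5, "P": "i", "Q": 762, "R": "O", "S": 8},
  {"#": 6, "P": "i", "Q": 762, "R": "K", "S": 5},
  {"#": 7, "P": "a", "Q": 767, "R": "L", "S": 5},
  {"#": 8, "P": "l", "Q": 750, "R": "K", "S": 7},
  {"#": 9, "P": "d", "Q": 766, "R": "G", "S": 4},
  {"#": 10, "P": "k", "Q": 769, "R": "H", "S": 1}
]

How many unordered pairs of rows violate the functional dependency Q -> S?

Q=767: violating pairs (1,7) — 1 pair.
Q=762: violating pairs (5,6) — 1 pair.

2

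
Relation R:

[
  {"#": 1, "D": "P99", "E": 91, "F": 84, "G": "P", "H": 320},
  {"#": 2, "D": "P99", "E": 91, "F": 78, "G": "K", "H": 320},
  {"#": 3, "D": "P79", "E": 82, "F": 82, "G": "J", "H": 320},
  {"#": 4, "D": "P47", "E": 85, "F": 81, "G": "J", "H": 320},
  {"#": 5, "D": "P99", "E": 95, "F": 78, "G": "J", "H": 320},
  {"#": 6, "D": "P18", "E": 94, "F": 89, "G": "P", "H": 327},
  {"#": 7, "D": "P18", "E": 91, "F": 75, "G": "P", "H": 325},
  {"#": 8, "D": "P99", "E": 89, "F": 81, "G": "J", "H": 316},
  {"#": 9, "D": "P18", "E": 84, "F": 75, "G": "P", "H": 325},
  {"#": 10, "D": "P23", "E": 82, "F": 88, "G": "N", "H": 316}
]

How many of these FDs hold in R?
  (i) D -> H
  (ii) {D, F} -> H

1

(i) D -> H: D=P99: rows 1, 2, 5, 8 → H takes values {320, 316} — violation; D=P18: rows 6, 7, 9 → H takes values {327, 325} — violation — fails.
(ii) {D, F} -> H: every LHS value maps to a single RHS value — holds.
1 of the 2 dependencies holds.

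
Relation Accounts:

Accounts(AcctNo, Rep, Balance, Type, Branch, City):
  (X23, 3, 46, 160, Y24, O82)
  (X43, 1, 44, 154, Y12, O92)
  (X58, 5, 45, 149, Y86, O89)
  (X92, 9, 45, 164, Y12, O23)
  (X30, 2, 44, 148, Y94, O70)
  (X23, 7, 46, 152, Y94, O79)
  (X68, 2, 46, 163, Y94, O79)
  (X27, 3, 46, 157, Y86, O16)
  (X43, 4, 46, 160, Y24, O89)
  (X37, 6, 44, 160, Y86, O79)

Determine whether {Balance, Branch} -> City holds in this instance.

(Balance=46, Branch=Y24): 2 rows → City takes values {O82, O89} — violation
(Balance=44, Branch=Y12): 1 row → City = O92 ✓
(Balance=45, Branch=Y86): 1 row → City = O89 ✓
(Balance=45, Branch=Y12): 1 row → City = O23 ✓
(Balance=44, Branch=Y94): 1 row → City = O70 ✓
(Balance=46, Branch=Y94): 2 rows → City = O79, O79 ✓
(Balance=46, Branch=Y86): 1 row → City = O16 ✓
(Balance=44, Branch=Y86): 1 row → City = O79 ✓
Two rows agree on {Balance, Branch} but differ on City, so {Balance, Branch} -> City does not hold.

No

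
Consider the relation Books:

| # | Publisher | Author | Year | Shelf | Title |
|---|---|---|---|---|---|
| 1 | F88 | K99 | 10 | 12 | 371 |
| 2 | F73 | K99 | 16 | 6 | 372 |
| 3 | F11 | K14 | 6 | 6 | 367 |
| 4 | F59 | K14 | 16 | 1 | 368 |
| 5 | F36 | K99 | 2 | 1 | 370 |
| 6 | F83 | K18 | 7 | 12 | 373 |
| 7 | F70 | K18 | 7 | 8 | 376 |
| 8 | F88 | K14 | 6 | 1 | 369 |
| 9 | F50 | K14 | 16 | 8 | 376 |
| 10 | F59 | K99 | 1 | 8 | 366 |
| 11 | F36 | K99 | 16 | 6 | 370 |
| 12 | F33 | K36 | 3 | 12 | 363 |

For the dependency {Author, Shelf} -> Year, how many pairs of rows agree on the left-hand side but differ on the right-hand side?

(Author=K99, Shelf=6): all 2 rows agree on Year — 0 pairs.
(Author=K14, Shelf=1): violating pairs (4,8) — 1 pair.

1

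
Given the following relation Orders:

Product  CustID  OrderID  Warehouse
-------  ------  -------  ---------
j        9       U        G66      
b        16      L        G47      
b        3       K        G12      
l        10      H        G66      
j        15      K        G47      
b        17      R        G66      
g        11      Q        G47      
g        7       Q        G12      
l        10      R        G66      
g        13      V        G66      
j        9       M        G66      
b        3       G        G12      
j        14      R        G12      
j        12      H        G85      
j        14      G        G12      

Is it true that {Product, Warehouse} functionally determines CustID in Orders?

Yes

(Product=j, Warehouse=G66): 2 rows → CustID = 9, 9 ✓
(Product=b, Warehouse=G47): 1 row → CustID = 16 ✓
(Product=b, Warehouse=G12): 2 rows → CustID = 3, 3 ✓
(Product=l, Warehouse=G66): 2 rows → CustID = 10, 10 ✓
(Product=j, Warehouse=G47): 1 row → CustID = 15 ✓
(Product=b, Warehouse=G66): 1 row → CustID = 17 ✓
(Product=g, Warehouse=G47): 1 row → CustID = 11 ✓
(Product=g, Warehouse=G12): 1 row → CustID = 7 ✓
(Product=g, Warehouse=G66): 1 row → CustID = 13 ✓
(Product=j, Warehouse=G12): 2 rows → CustID = 14, 14 ✓
(Product=j, Warehouse=G85): 1 row → CustID = 12 ✓
Every {Product, Warehouse} value is associated with a single CustID value, so {Product, Warehouse} -> CustID holds.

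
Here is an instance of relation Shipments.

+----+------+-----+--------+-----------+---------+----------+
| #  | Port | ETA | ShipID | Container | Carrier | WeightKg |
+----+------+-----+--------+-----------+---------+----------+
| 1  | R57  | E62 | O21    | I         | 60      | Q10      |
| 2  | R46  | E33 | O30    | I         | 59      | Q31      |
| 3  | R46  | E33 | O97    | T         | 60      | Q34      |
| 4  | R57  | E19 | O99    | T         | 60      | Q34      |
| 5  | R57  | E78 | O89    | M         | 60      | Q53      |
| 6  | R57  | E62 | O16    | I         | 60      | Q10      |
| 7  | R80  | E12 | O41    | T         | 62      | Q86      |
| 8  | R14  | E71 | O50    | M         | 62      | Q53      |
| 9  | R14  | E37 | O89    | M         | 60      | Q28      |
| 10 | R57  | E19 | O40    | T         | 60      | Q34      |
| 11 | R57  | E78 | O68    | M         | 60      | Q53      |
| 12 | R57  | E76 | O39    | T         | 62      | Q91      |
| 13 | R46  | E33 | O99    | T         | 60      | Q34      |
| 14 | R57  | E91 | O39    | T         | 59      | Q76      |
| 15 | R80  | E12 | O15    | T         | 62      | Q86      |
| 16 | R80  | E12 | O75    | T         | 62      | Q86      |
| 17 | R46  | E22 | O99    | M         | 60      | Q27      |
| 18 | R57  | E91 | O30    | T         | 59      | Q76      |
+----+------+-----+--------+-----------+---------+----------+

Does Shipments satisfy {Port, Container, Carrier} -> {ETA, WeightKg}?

Yes

(Port=R57, Container=I, Carrier=60): rows 1, 6 → {ETA,WeightKg} = (E62, Q10), (E62, Q10) ✓
(Port=R46, Container=I, Carrier=59): row 2 → {ETA,WeightKg} = (E33, Q31) ✓
(Port=R46, Container=T, Carrier=60): rows 3, 13 → {ETA,WeightKg} = (E33, Q34), (E33, Q34) ✓
(Port=R57, Container=T, Carrier=60): rows 4, 10 → {ETA,WeightKg} = (E19, Q34), (E19, Q34) ✓
(Port=R57, Container=M, Carrier=60): rows 5, 11 → {ETA,WeightKg} = (E78, Q53), (E78, Q53) ✓
(Port=R80, Container=T, Carrier=62): rows 7, 15, 16 → {ETA,WeightKg} = (E12, Q86), (E12, Q86), (E12, Q86) ✓
(Port=R14, Container=M, Carrier=62): row 8 → {ETA,WeightKg} = (E71, Q53) ✓
(Port=R14, Container=M, Carrier=60): row 9 → {ETA,WeightKg} = (E37, Q28) ✓
(Port=R57, Container=T, Carrier=62): row 12 → {ETA,WeightKg} = (E76, Q91) ✓
(Port=R57, Container=T, Carrier=59): rows 14, 18 → {ETA,WeightKg} = (E91, Q76), (E91, Q76) ✓
(Port=R46, Container=M, Carrier=60): row 17 → {ETA,WeightKg} = (E22, Q27) ✓
Every {Port, Container, Carrier} value is associated with a single {ETA, WeightKg} value, so {Port, Container, Carrier} -> {ETA, WeightKg} holds.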